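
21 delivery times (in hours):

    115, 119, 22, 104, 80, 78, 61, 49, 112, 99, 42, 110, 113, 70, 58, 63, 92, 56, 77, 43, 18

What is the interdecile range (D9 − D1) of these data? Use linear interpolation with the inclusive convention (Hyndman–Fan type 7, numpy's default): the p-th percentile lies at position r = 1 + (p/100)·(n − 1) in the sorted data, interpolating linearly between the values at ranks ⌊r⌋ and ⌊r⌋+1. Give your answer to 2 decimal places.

71.00

Sorted: 18, 22, 42, 43, 49, 56, 58, 61, 63, 70, 77, 78, 80, 92, 99, 104, 110, 112, 113, 115, 119.
n = 21.
P10: r = 3 (integer) → 42.
P90: r = 19 (integer) → 113.
Difference: 113 − 42 = 71.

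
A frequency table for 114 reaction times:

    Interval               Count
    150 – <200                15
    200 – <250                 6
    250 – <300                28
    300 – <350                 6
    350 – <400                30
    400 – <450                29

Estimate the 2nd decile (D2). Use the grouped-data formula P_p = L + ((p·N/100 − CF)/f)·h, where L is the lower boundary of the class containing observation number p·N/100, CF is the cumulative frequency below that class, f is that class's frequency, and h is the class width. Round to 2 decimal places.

253.21

N = 114; target position k = 20/100 · 114 = 22.8.
Cumulative frequencies: 15, 21, 49, 55, 85, 114.
Observation 22.8 falls in the class 250 – <300.
L = 250, CF = 21, f = 28, h = 50.
P20 = 250 + ((22.8 − 21)/28)·50 = 250 + 3.21429 = 253.214.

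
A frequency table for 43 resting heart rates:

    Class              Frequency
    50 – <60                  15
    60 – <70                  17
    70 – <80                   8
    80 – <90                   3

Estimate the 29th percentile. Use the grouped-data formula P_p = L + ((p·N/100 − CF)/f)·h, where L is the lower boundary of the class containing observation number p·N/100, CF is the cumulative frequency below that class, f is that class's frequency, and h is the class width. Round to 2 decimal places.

58.31

N = 43; target position k = 29/100 · 43 = 12.47.
Cumulative frequencies: 15, 32, 40, 43.
Observation 12.47 falls in the class 50 – <60.
L = 50, CF = 0, f = 15, h = 10.
P29 = 50 + ((12.47 − 0)/15)·10 = 50 + 8.31333 = 58.3133.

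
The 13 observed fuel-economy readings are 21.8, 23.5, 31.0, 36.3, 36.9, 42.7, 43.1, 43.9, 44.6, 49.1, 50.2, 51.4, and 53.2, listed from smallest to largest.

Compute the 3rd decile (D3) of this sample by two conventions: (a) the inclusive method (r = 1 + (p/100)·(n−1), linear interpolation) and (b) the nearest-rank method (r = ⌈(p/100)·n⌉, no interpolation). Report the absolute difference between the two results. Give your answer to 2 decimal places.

n = 13.
(a) r = 4.6; between ranks 4 (36.3) and 5 (36.9): 36.66.
(b) the nearest-rank method: rank 4 → 36.3.
|36.66 − 36.3| = 0.36.

0.36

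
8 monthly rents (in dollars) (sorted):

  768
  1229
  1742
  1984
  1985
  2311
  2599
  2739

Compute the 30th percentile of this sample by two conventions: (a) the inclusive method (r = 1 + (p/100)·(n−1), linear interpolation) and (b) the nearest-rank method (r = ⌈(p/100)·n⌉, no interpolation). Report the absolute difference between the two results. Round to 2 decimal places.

24.20

n = 8.
(a) r = 3.1; between ranks 3 (1742) and 4 (1984): 1766.2.
(b) the nearest-rank method: rank 3 → 1742.
|1766.2 − 1742| = 24.2.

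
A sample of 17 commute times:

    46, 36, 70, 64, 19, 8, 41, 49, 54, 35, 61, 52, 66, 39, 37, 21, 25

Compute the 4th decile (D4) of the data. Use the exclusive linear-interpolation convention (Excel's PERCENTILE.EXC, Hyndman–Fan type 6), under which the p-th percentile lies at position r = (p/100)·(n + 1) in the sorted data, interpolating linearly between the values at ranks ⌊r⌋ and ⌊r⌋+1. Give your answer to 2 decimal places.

Sorted: 8, 19, 21, 25, 35, 36, 37, 39, 41, 46, 49, 52, 54, 61, 64, 66, 70.
n = 17.
r = (40/100)·(17 + 1) = 7.2.
Rank 7 is 37 and rank 8 is 39.
Interpolate: 37 + 0.2·(39 − 37) = 37 + 0.2·2 = 37.4.

37.40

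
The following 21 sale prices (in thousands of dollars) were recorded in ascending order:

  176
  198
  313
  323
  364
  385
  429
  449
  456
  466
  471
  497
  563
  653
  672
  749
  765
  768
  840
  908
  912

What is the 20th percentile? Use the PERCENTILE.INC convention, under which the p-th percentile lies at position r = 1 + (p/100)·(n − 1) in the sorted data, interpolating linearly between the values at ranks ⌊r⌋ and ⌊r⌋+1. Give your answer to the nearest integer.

364

n = 21.
r = 1 + (20/100)·(21 − 1) = 1 + 4 = 5.
r is an integer, so P20 is the value at rank 5: 364.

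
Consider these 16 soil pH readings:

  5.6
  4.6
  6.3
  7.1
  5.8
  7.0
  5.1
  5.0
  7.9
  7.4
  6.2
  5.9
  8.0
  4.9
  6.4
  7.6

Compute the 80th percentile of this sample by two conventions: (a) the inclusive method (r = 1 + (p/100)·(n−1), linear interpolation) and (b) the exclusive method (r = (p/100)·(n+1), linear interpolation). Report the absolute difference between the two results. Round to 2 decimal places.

Sorted: 4.6, 4.9, 5.0, 5.1, 5.6, 5.8, 5.9, 6.2, 6.3, 6.4, 7.0, 7.1, 7.4, 7.6, 7.9, 8.0.
n = 16.
(a) r = 13 → value at rank 13 = 7.4.
(b) r = 13.6; between ranks 13 (7.4) and 14 (7.6): 7.52.
|7.4 − 7.52| = 0.12.

0.12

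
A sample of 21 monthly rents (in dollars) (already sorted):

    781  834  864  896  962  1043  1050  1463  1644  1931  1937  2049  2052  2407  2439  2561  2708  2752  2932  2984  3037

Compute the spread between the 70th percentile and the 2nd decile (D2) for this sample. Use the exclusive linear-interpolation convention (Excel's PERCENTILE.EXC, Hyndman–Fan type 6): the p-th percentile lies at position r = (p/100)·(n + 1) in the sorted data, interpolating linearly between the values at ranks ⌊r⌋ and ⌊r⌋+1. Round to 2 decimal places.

1565.40

n = 21.
P20: r = 4.4; ranks 4–5 are 896, 962; interpolating gives 922.4.
P70: r = 15.4; ranks 15–16 are 2439, 2561; interpolating gives 2487.8.
Difference: 2487.8 − 922.4 = 1565.4.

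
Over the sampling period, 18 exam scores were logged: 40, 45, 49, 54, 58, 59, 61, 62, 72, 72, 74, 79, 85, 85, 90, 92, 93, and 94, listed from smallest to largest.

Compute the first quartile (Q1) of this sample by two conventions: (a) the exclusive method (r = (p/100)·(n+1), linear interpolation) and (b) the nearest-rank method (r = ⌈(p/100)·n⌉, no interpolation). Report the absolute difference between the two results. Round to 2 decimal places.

1.00

n = 18.
(a) r = 4.75; between ranks 4 (54) and 5 (58): 57.
(b) the nearest-rank method: rank 5 → 58.
|57 − 58| = 1.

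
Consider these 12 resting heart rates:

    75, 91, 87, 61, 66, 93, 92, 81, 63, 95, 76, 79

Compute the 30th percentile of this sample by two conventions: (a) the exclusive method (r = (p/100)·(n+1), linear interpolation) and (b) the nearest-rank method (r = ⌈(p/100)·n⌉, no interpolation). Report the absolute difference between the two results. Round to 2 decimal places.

0.90

Sorted: 61, 63, 66, 75, 76, 79, 81, 87, 91, 92, 93, 95.
n = 12.
(a) r = 3.9; between ranks 3 (66) and 4 (75): 74.1.
(b) the nearest-rank method: rank 4 → 75.
|74.1 − 75| = 0.9.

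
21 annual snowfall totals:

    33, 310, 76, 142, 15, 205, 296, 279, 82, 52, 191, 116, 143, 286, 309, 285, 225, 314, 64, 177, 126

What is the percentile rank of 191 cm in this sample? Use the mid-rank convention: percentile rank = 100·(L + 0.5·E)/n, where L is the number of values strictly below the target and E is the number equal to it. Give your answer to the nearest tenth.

54.8

Sorted: 15, 33, 52, 64, 76, 82, 116, 126, 142, 143, 177, 191, 205, 225, 279, 285, 286, 296, 309, 310, 314.
Count below 191: L = 11; count equal: E = 1; n = 21.
Percentile rank = 100·(11 + 0.5·1)/21 = 100·11.5/21 = 54.76.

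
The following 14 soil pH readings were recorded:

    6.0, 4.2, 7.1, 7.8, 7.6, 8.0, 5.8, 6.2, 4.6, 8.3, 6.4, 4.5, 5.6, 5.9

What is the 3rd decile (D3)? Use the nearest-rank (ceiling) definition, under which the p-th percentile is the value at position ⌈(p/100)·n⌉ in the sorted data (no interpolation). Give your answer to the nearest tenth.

5.8

Sorted: 4.2, 4.5, 4.6, 5.6, 5.8, 5.9, 6.0, 6.2, 6.4, 7.1, 7.6, 7.8, 8.0, 8.3.
n = 14.
Position = ⌈30/100 · 14⌉ = ⌈4.2⌉ = 5.
The value at rank 5 is 5.8.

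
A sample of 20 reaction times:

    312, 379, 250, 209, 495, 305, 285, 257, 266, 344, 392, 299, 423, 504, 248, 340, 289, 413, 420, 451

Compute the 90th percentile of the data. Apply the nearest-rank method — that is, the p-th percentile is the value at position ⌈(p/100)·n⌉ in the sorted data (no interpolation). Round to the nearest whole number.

451

Sorted: 209, 248, 250, 257, 266, 285, 289, 299, 305, 312, 340, 344, 379, 392, 413, 420, 423, 451, 495, 504.
n = 20.
Position = ⌈90/100 · 20⌉ = ⌈18⌉ = 18.
The value at rank 18 is 451.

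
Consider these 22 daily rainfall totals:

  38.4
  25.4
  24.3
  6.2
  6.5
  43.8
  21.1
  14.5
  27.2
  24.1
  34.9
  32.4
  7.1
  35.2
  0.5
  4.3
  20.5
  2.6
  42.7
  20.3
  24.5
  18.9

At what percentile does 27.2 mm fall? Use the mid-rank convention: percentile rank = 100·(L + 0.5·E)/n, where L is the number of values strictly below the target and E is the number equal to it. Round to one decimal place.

70.5

Sorted: 0.5, 2.6, 4.3, 6.2, 6.5, 7.1, 14.5, 18.9, 20.3, 20.5, 21.1, 24.1, 24.3, 24.5, 25.4, 27.2, 32.4, 34.9, 35.2, 38.4, 42.7, 43.8.
Count below 27.2: L = 15; count equal: E = 1; n = 22.
Percentile rank = 100·(15 + 0.5·1)/22 = 100·15.5/22 = 70.45.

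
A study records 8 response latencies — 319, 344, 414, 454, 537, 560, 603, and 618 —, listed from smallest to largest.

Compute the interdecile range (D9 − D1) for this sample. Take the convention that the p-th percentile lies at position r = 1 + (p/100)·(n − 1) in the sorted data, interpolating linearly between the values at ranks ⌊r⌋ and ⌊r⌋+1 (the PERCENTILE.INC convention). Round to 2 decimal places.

n = 8.
P10: r = 1.7; ranks 1–2 are 319, 344; interpolating gives 336.5.
P90: r = 7.3; ranks 7–8 are 603, 618; interpolating gives 607.5.
Difference: 607.5 − 336.5 = 271.

271.00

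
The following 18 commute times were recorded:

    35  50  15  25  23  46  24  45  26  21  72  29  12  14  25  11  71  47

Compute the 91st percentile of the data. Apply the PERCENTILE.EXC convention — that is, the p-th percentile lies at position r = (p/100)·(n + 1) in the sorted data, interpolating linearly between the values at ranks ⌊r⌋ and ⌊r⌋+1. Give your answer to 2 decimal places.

71.29

Sorted: 11, 12, 14, 15, 21, 23, 24, 25, 25, 26, 29, 35, 45, 46, 47, 50, 71, 72.
n = 18.
r = (91/100)·(18 + 1) = 17.29.
Rank 17 is 71 and rank 18 is 72.
Interpolate: 71 + 0.29·(72 − 71) = 71 + 0.29·1 = 71.29.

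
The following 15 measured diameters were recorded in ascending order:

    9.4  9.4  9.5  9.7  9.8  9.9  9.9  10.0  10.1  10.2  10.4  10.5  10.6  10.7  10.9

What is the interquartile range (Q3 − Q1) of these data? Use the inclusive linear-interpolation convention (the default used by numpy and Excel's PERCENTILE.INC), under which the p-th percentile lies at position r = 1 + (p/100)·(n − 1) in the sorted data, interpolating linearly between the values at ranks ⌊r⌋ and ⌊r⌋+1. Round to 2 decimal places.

n = 15.
P25: r = 4.5; ranks 4–5 are 9.7, 9.8; interpolating gives 9.75.
P75: r = 11.5; ranks 11–12 are 10.4, 10.5; interpolating gives 10.45.
Difference: 10.45 − 9.75 = 0.7.

0.70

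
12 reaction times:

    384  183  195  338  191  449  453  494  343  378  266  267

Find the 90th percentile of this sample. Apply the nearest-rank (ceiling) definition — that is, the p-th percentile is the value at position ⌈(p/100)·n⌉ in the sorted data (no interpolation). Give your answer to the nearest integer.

Sorted: 183, 191, 195, 266, 267, 338, 343, 378, 384, 449, 453, 494.
n = 12.
Position = ⌈90/100 · 12⌉ = ⌈10.8⌉ = 11.
The value at rank 11 is 453.

453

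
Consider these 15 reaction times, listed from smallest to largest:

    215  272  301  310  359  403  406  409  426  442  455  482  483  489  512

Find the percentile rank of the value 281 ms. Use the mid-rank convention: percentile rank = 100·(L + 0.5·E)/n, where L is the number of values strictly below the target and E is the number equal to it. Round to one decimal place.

Count below 281: L = 2; count equal: E = 0; n = 15.
Percentile rank = 100·(2 + 0.5·0)/15 = 100·2/15 = 13.33.

13.3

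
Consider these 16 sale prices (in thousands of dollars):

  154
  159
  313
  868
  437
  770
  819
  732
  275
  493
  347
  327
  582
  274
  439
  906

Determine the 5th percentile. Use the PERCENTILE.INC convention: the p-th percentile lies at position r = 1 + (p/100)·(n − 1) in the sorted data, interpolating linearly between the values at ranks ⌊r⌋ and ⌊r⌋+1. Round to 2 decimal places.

Sorted: 154, 159, 274, 275, 313, 327, 347, 437, 439, 493, 582, 732, 770, 819, 868, 906.
n = 16.
r = 1 + (5/100)·(16 − 1) = 1 + 0.75 = 1.75.
Rank 1 is 154 and rank 2 is 159.
Interpolate: 154 + 0.75·(159 − 154) = 154 + 0.75·5 = 157.75.

157.75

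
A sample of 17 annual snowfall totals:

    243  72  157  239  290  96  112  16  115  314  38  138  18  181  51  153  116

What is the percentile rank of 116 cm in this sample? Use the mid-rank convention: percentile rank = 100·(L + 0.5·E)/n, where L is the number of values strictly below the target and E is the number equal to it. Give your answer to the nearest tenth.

Sorted: 16, 18, 38, 51, 72, 96, 112, 115, 116, 138, 153, 157, 181, 239, 243, 290, 314.
Count below 116: L = 8; count equal: E = 1; n = 17.
Percentile rank = 100·(8 + 0.5·1)/17 = 100·8.5/17 = 50.

50.0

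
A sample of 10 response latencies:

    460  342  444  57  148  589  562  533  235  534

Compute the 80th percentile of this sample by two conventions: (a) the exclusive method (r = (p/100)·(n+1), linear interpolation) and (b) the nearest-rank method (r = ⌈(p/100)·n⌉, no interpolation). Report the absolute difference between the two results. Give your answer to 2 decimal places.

Sorted: 57, 148, 235, 342, 444, 460, 533, 534, 562, 589.
n = 10.
(a) r = 8.8; between ranks 8 (534) and 9 (562): 556.4.
(b) the nearest-rank method: rank 8 → 534.
|556.4 − 534| = 22.4.

22.40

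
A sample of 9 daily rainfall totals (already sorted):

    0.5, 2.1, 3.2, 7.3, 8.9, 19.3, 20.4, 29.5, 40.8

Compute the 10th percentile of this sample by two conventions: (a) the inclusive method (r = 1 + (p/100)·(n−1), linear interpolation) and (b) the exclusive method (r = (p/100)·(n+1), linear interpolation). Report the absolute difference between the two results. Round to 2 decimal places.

1.28

n = 9.
(a) r = 1.8; between ranks 1 (0.5) and 2 (2.1): 1.78.
(b) r = 1 → value at rank 1 = 0.5.
|1.78 − 0.5| = 1.28.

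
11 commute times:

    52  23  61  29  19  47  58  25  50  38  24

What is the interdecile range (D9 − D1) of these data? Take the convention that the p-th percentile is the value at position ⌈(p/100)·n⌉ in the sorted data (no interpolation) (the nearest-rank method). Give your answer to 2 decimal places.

Sorted: 19, 23, 24, 25, 29, 38, 47, 50, 52, 58, 61.
n = 11.
P10: rank ⌈10/100·11⌉ = 2 → 23.
P90: rank ⌈90/100·11⌉ = 10 → 58.
Difference: 58 − 23 = 35.

35.00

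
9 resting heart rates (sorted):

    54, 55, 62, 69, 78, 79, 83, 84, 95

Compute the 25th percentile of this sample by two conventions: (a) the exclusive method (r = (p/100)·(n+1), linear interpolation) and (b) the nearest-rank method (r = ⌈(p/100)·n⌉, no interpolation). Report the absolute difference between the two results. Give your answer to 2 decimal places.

3.50

n = 9.
(a) r = 2.5; between ranks 2 (55) and 3 (62): 58.5.
(b) the nearest-rank method: rank 3 → 62.
|58.5 − 62| = 3.5.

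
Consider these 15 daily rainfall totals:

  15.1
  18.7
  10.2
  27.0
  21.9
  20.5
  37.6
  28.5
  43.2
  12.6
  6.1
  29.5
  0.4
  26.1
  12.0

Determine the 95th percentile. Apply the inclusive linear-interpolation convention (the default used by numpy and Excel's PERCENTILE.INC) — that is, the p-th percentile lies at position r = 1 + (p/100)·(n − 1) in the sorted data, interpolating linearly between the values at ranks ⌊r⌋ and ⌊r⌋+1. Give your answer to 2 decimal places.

39.28

Sorted: 0.4, 6.1, 10.2, 12.0, 12.6, 15.1, 18.7, 20.5, 21.9, 26.1, 27.0, 28.5, 29.5, 37.6, 43.2.
n = 15.
r = 1 + (95/100)·(15 − 1) = 1 + 13.3 = 14.3.
Rank 14 is 37.6 and rank 15 is 43.2.
Interpolate: 37.6 + 0.3·(43.2 − 37.6) = 37.6 + 0.3·5.6 = 39.28.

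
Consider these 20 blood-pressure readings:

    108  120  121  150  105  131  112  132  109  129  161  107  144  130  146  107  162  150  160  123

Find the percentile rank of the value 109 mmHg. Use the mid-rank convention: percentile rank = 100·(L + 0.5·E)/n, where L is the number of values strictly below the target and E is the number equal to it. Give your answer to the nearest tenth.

22.5

Sorted: 105, 107, 107, 108, 109, 112, 120, 121, 123, 129, 130, 131, 132, 144, 146, 150, 150, 160, 161, 162.
Count below 109: L = 4; count equal: E = 1; n = 20.
Percentile rank = 100·(4 + 0.5·1)/20 = 100·4.5/20 = 22.5.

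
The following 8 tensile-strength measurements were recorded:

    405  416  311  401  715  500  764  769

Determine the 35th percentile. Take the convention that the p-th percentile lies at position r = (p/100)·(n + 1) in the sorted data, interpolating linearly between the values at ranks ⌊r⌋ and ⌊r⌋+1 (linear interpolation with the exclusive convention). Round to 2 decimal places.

Sorted: 311, 401, 405, 416, 500, 715, 764, 769.
n = 8.
r = (35/100)·(8 + 1) = 3.15.
Rank 3 is 405 and rank 4 is 416.
Interpolate: 405 + 0.15·(416 − 405) = 405 + 0.15·11 = 406.65.

406.65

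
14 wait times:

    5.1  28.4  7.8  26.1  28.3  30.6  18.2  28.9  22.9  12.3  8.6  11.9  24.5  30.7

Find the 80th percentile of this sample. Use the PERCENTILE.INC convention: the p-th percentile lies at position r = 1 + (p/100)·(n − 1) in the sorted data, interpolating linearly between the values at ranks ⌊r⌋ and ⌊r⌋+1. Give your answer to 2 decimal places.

Sorted: 5.1, 7.8, 8.6, 11.9, 12.3, 18.2, 22.9, 24.5, 26.1, 28.3, 28.4, 28.9, 30.6, 30.7.
n = 14.
r = 1 + (80/100)·(14 − 1) = 1 + 10.4 = 11.4.
Rank 11 is 28.4 and rank 12 is 28.9.
Interpolate: 28.4 + 0.4·(28.9 − 28.4) = 28.4 + 0.4·0.5 = 28.6.

28.60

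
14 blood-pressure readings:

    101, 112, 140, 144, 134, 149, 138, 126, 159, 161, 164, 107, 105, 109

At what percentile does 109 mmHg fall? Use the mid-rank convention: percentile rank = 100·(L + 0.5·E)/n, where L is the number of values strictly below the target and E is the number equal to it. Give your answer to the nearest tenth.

25.0

Sorted: 101, 105, 107, 109, 112, 126, 134, 138, 140, 144, 149, 159, 161, 164.
Count below 109: L = 3; count equal: E = 1; n = 14.
Percentile rank = 100·(3 + 0.5·1)/14 = 100·3.5/14 = 25.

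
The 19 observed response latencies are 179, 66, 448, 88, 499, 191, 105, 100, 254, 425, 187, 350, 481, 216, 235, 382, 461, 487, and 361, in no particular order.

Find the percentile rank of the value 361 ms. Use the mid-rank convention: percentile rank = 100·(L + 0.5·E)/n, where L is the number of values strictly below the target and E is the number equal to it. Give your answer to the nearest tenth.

Sorted: 66, 88, 100, 105, 179, 187, 191, 216, 235, 254, 350, 361, 382, 425, 448, 461, 481, 487, 499.
Count below 361: L = 11; count equal: E = 1; n = 19.
Percentile rank = 100·(11 + 0.5·1)/19 = 100·11.5/19 = 60.53.

60.5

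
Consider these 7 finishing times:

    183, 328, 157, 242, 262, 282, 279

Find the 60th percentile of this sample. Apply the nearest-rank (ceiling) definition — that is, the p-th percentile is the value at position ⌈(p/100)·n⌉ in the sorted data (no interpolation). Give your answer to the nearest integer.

279

Sorted: 157, 183, 242, 262, 279, 282, 328.
n = 7.
Position = ⌈60/100 · 7⌉ = ⌈4.2⌉ = 5.
The value at rank 5 is 279.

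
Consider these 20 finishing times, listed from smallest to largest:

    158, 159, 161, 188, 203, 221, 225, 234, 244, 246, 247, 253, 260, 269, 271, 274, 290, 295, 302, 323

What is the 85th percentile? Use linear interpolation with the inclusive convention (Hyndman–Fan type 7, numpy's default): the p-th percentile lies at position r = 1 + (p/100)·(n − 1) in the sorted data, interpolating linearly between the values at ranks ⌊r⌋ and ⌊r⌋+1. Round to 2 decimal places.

290.75

n = 20.
r = 1 + (85/100)·(20 − 1) = 1 + 16.15 = 17.15.
Rank 17 is 290 and rank 18 is 295.
Interpolate: 290 + 0.15·(295 − 290) = 290 + 0.15·5 = 290.75.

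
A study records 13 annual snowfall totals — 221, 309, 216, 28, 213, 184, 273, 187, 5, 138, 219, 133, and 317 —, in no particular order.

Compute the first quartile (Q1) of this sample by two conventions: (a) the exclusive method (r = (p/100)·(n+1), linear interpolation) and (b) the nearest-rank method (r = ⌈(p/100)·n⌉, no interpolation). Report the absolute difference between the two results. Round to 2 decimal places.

Sorted: 5, 28, 133, 138, 184, 187, 213, 216, 219, 221, 273, 309, 317.
n = 13.
(a) r = 3.5; between ranks 3 (133) and 4 (138): 135.5.
(b) the nearest-rank method: rank 4 → 138.
|135.5 − 138| = 2.5.

2.50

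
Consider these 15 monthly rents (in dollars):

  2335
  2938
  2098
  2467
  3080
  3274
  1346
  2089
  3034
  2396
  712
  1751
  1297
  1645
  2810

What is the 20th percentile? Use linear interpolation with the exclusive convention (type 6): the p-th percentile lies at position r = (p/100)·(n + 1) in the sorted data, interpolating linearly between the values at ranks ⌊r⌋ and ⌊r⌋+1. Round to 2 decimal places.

1405.80

Sorted: 712, 1297, 1346, 1645, 1751, 2089, 2098, 2335, 2396, 2467, 2810, 2938, 3034, 3080, 3274.
n = 15.
r = (20/100)·(15 + 1) = 3.2.
Rank 3 is 1346 and rank 4 is 1645.
Interpolate: 1346 + 0.2·(1645 − 1346) = 1346 + 0.2·299 = 1405.8.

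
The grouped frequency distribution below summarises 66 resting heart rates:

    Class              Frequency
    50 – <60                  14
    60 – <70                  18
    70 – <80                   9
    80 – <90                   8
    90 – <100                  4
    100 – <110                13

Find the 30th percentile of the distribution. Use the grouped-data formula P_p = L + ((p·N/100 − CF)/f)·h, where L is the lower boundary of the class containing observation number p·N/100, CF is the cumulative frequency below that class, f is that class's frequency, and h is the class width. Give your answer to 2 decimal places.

N = 66; target position k = 30/100 · 66 = 19.8.
Cumulative frequencies: 14, 32, 41, 49, 53, 66.
Observation 19.8 falls in the class 60 – <70.
L = 60, CF = 14, f = 18, h = 10.
P30 = 60 + ((19.8 − 14)/18)·10 = 60 + 3.22222 = 63.2222.

63.22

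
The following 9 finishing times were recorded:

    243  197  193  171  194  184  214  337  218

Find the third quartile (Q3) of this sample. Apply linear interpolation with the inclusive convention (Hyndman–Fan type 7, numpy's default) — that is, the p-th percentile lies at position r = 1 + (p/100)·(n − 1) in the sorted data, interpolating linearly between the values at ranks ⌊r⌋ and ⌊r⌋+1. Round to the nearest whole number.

Sorted: 171, 184, 193, 194, 197, 214, 218, 243, 337.
n = 9.
r = 1 + (75/100)·(9 − 1) = 1 + 6 = 7.
r is an integer, so P75 is the value at rank 7: 218.

218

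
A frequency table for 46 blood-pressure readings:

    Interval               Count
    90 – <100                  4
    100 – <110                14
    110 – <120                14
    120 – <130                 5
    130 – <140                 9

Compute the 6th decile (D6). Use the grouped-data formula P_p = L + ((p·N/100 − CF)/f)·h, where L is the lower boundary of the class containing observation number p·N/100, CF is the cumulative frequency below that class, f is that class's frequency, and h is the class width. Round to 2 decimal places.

116.86

N = 46; target position k = 60/100 · 46 = 27.6.
Cumulative frequencies: 4, 18, 32, 37, 46.
Observation 27.6 falls in the class 110 – <120.
L = 110, CF = 18, f = 14, h = 10.
P60 = 110 + ((27.6 − 18)/14)·10 = 110 + 6.85714 = 116.857.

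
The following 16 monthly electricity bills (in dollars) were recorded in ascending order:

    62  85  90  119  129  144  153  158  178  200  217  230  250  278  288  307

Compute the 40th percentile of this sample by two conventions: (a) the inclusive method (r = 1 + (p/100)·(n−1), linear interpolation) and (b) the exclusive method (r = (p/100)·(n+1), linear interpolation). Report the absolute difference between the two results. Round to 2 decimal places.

n = 16.
(a) r = 7 → value at rank 7 = 153.
(b) r = 6.8; between ranks 6 (144) and 7 (153): 151.2.
|153 − 151.2| = 1.8.

1.80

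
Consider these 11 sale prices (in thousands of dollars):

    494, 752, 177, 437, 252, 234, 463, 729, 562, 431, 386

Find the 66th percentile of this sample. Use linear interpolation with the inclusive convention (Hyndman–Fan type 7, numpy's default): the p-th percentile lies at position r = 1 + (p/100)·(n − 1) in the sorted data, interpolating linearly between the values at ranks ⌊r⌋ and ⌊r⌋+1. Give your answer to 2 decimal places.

Sorted: 177, 234, 252, 386, 431, 437, 463, 494, 562, 729, 752.
n = 11.
r = 1 + (66/100)·(11 − 1) = 1 + 6.6 = 7.6.
Rank 7 is 463 and rank 8 is 494.
Interpolate: 463 + 0.6·(494 − 463) = 463 + 0.6·31 = 481.6.

481.60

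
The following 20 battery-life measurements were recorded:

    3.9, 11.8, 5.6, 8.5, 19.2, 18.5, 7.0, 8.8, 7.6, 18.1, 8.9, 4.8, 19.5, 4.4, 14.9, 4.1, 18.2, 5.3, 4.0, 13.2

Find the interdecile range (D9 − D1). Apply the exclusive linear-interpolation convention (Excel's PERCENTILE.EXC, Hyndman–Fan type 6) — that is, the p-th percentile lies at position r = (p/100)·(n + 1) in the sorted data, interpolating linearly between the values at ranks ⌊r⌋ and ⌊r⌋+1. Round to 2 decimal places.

15.12

Sorted: 3.9, 4.0, 4.1, 4.4, 4.8, 5.3, 5.6, 7.0, 7.6, 8.5, 8.8, 8.9, 11.8, 13.2, 14.9, 18.1, 18.2, 18.5, 19.2, 19.5.
n = 20.
P10: r = 2.1; ranks 2–3 are 4.0, 4.1; interpolating gives 4.01.
P90: r = 18.9; ranks 18–19 are 18.5, 19.2; interpolating gives 19.13.
Difference: 19.13 − 4.01 = 15.12.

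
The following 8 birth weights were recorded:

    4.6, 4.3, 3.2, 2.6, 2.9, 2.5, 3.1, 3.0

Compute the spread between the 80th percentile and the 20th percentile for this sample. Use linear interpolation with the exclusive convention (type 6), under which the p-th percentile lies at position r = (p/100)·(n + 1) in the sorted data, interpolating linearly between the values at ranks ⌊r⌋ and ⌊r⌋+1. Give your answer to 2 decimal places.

Sorted: 2.5, 2.6, 2.9, 3.0, 3.1, 3.2, 4.3, 4.6.
n = 8.
P20: r = 1.8; ranks 1–2 are 2.5, 2.6; interpolating gives 2.58.
P80: r = 7.2; ranks 7–8 are 4.3, 4.6; interpolating gives 4.36.
Difference: 4.36 − 2.58 = 1.78.

1.78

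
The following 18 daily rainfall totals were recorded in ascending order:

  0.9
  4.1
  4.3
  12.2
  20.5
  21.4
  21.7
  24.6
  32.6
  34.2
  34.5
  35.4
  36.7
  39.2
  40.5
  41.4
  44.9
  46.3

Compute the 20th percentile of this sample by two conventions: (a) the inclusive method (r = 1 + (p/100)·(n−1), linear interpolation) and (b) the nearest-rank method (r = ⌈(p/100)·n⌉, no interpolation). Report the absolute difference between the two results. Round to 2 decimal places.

3.32

n = 18.
(a) r = 4.4; between ranks 4 (12.2) and 5 (20.5): 15.52.
(b) the nearest-rank method: rank 4 → 12.2.
|15.52 − 12.2| = 3.32.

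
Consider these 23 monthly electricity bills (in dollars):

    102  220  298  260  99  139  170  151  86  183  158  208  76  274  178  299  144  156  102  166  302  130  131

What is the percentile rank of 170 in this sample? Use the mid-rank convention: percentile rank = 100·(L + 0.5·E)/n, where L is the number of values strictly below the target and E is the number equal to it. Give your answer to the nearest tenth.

Sorted: 76, 86, 99, 102, 102, 130, 131, 139, 144, 151, 156, 158, 166, 170, 178, 183, 208, 220, 260, 274, 298, 299, 302.
Count below 170: L = 13; count equal: E = 1; n = 23.
Percentile rank = 100·(13 + 0.5·1)/23 = 100·13.5/23 = 58.7.

58.7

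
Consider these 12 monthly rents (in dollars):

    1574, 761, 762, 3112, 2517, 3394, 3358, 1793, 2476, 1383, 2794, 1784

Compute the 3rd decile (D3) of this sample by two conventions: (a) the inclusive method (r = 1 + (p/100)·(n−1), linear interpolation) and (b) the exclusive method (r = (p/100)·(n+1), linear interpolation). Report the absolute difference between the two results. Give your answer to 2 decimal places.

82.10

Sorted: 761, 762, 1383, 1574, 1784, 1793, 2476, 2517, 2794, 3112, 3358, 3394.
n = 12.
(a) r = 4.3; between ranks 4 (1574) and 5 (1784): 1637.
(b) r = 3.9; between ranks 3 (1383) and 4 (1574): 1554.9.
|1637 − 1554.9| = 82.1.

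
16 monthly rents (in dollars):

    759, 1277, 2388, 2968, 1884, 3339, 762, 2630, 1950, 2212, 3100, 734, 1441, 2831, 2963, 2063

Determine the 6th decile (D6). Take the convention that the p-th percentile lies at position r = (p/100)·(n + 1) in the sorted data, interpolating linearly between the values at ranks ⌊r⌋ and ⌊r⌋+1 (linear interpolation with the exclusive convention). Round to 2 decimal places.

Sorted: 734, 759, 762, 1277, 1441, 1884, 1950, 2063, 2212, 2388, 2630, 2831, 2963, 2968, 3100, 3339.
n = 16.
r = (60/100)·(16 + 1) = 10.2.
Rank 10 is 2388 and rank 11 is 2630.
Interpolate: 2388 + 0.2·(2630 − 2388) = 2388 + 0.2·242 = 2436.4.

2436.40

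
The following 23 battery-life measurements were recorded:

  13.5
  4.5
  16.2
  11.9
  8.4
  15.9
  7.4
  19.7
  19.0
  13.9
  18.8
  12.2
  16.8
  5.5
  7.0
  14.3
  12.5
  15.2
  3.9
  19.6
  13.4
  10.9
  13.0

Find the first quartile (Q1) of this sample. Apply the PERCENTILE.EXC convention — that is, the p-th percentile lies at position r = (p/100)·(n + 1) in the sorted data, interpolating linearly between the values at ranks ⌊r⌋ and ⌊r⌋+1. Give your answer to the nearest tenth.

8.4

Sorted: 3.9, 4.5, 5.5, 7.0, 7.4, 8.4, 10.9, 11.9, 12.2, 12.5, 13.0, 13.4, 13.5, 13.9, 14.3, 15.2, 15.9, 16.2, 16.8, 18.8, 19.0, 19.6, 19.7.
n = 23.
r = (25/100)·(23 + 1) = 6.
r is an integer, so P25 is the value at rank 6: 8.4.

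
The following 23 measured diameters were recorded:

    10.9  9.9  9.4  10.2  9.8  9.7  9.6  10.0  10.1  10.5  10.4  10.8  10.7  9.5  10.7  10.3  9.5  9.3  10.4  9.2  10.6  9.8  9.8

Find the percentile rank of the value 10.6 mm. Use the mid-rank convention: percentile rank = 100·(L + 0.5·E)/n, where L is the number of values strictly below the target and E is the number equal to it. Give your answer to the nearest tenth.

80.4

Sorted: 9.2, 9.3, 9.4, 9.5, 9.5, 9.6, 9.7, 9.8, 9.8, 9.8, 9.9, 10.0, 10.1, 10.2, 10.3, 10.4, 10.4, 10.5, 10.6, 10.7, 10.7, 10.8, 10.9.
Count below 10.6: L = 18; count equal: E = 1; n = 23.
Percentile rank = 100·(18 + 0.5·1)/23 = 100·18.5/23 = 80.43.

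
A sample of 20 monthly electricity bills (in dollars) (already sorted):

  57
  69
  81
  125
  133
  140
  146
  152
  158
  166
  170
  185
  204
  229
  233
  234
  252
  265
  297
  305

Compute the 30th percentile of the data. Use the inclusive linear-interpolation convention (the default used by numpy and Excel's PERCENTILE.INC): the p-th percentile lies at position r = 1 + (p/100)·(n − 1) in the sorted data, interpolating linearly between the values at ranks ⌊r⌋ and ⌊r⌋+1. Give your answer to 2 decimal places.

144.20

n = 20.
r = 1 + (30/100)·(20 − 1) = 1 + 5.7 = 6.7.
Rank 6 is 140 and rank 7 is 146.
Interpolate: 140 + 0.7·(146 − 140) = 140 + 0.7·6 = 144.2.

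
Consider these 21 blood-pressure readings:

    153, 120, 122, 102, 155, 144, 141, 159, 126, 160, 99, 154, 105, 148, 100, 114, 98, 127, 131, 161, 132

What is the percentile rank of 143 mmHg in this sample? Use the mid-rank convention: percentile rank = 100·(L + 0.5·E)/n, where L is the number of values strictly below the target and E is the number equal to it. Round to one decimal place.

61.9

Sorted: 98, 99, 100, 102, 105, 114, 120, 122, 126, 127, 131, 132, 141, 144, 148, 153, 154, 155, 159, 160, 161.
Count below 143: L = 13; count equal: E = 0; n = 21.
Percentile rank = 100·(13 + 0.5·0)/21 = 100·13/21 = 61.9.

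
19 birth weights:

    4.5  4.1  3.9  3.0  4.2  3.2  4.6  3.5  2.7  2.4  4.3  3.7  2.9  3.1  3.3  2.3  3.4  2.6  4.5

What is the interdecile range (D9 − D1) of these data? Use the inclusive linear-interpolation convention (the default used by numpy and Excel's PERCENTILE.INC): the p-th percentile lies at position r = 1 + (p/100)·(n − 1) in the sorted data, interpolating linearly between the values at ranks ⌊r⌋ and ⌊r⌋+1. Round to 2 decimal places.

1.94

Sorted: 2.3, 2.4, 2.6, 2.7, 2.9, 3.0, 3.1, 3.2, 3.3, 3.4, 3.5, 3.7, 3.9, 4.1, 4.2, 4.3, 4.5, 4.5, 4.6.
n = 19.
P10: r = 2.8; ranks 2–3 are 2.4, 2.6; interpolating gives 2.56.
P90: r = 17.2; ranks 17–18 are 4.5, 4.5; interpolating gives 4.5.
Difference: 4.5 − 2.56 = 1.94.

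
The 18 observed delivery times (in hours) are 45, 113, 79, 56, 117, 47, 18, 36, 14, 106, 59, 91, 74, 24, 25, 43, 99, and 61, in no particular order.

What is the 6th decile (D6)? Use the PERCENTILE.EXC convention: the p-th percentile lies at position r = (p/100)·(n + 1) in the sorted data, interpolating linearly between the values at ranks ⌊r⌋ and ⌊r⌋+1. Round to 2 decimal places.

Sorted: 14, 18, 24, 25, 36, 43, 45, 47, 56, 59, 61, 74, 79, 91, 99, 106, 113, 117.
n = 18.
r = (60/100)·(18 + 1) = 11.4.
Rank 11 is 61 and rank 12 is 74.
Interpolate: 61 + 0.4·(74 − 61) = 61 + 0.4·13 = 66.2.

66.20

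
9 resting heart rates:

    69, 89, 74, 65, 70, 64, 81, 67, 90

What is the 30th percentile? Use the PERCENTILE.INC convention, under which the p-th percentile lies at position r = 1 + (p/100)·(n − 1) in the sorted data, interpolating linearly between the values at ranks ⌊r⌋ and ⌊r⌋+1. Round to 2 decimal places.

67.80

Sorted: 64, 65, 67, 69, 70, 74, 81, 89, 90.
n = 9.
r = 1 + (30/100)·(9 − 1) = 1 + 2.4 = 3.4.
Rank 3 is 67 and rank 4 is 69.
Interpolate: 67 + 0.4·(69 − 67) = 67 + 0.4·2 = 67.8.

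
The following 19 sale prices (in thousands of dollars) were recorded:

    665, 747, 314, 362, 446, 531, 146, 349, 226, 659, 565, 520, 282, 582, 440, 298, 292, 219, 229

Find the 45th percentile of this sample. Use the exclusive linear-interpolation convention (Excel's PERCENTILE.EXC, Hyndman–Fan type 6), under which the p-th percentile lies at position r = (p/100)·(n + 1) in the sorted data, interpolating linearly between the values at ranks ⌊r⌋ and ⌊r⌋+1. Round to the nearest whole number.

349

Sorted: 146, 219, 226, 229, 282, 292, 298, 314, 349, 362, 440, 446, 520, 531, 565, 582, 659, 665, 747.
n = 19.
r = (45/100)·(19 + 1) = 9.
r is an integer, so P45 is the value at rank 9: 349.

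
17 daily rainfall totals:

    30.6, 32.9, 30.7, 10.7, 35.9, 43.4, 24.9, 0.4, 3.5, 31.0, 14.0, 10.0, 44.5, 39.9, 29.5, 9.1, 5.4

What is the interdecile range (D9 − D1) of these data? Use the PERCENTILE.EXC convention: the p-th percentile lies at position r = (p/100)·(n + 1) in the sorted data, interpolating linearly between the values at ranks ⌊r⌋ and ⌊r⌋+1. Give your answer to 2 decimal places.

40.74

Sorted: 0.4, 3.5, 5.4, 9.1, 10.0, 10.7, 14.0, 24.9, 29.5, 30.6, 30.7, 31.0, 32.9, 35.9, 39.9, 43.4, 44.5.
n = 17.
P10: r = 1.8; ranks 1–2 are 0.4, 3.5; interpolating gives 2.88.
P90: r = 16.2; ranks 16–17 are 43.4, 44.5; interpolating gives 43.62.
Difference: 43.62 − 2.88 = 40.74.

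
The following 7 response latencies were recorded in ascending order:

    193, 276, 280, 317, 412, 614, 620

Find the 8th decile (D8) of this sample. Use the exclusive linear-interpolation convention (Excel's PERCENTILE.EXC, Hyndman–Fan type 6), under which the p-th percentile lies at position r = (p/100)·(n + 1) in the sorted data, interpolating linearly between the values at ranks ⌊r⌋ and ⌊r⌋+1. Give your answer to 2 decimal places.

n = 7.
r = (80/100)·(7 + 1) = 6.4.
Rank 6 is 614 and rank 7 is 620.
Interpolate: 614 + 0.4·(620 − 614) = 614 + 0.4·6 = 616.4.

616.40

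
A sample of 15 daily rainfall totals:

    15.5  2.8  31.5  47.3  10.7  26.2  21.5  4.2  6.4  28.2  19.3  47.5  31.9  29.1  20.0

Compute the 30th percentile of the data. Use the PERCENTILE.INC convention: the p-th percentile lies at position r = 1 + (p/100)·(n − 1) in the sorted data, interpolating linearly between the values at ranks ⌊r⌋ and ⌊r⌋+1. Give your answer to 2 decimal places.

16.26

Sorted: 2.8, 4.2, 6.4, 10.7, 15.5, 19.3, 20.0, 21.5, 26.2, 28.2, 29.1, 31.5, 31.9, 47.3, 47.5.
n = 15.
r = 1 + (30/100)·(15 − 1) = 1 + 4.2 = 5.2.
Rank 5 is 15.5 and rank 6 is 19.3.
Interpolate: 15.5 + 0.2·(19.3 − 15.5) = 15.5 + 0.2·3.8 = 16.26.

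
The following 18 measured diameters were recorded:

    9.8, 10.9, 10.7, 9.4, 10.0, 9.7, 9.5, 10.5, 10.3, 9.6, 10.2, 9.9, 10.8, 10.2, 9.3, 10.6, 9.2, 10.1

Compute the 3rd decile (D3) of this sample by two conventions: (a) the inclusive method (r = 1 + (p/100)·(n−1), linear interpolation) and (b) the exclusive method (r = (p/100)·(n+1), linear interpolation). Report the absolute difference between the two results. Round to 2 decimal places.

Sorted: 9.2, 9.3, 9.4, 9.5, 9.6, 9.7, 9.8, 9.9, 10.0, 10.1, 10.2, 10.2, 10.3, 10.5, 10.6, 10.7, 10.8, 10.9.
n = 18.
(a) r = 6.1; between ranks 6 (9.7) and 7 (9.8): 9.71.
(b) r = 5.7; between ranks 5 (9.6) and 6 (9.7): 9.67.
|9.71 − 9.67| = 0.04.

0.04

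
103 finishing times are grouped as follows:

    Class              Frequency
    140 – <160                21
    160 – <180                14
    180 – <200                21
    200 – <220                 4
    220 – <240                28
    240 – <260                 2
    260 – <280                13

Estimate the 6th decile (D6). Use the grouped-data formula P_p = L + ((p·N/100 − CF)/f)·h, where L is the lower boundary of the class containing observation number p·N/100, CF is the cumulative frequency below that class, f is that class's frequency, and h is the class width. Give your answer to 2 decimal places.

N = 103; target position k = 60/100 · 103 = 61.8.
Cumulative frequencies: 21, 35, 56, 60, 88, 90, 103.
Observation 61.8 falls in the class 220 – <240.
L = 220, CF = 60, f = 28, h = 20.
P60 = 220 + ((61.8 − 60)/28)·20 = 220 + 1.28571 = 221.286.

221.29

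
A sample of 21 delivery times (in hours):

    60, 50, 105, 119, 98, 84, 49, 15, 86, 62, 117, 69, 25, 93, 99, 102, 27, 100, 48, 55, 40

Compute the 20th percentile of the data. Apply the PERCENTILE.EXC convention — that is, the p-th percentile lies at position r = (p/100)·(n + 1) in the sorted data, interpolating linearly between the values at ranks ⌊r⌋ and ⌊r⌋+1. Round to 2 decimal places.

43.20

Sorted: 15, 25, 27, 40, 48, 49, 50, 55, 60, 62, 69, 84, 86, 93, 98, 99, 100, 102, 105, 117, 119.
n = 21.
r = (20/100)·(21 + 1) = 4.4.
Rank 4 is 40 and rank 5 is 48.
Interpolate: 40 + 0.4·(48 − 40) = 40 + 0.4·8 = 43.2.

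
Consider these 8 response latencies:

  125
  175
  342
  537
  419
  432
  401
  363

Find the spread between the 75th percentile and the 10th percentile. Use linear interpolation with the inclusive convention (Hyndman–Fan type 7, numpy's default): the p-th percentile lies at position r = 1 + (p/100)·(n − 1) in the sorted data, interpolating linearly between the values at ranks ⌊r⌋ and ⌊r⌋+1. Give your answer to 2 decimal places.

Sorted: 125, 175, 342, 363, 401, 419, 432, 537.
n = 8.
P10: r = 1.7; ranks 1–2 are 125, 175; interpolating gives 160.
P75: r = 6.25; ranks 6–7 are 419, 432; interpolating gives 422.25.
Difference: 422.25 − 160 = 262.25.

262.25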